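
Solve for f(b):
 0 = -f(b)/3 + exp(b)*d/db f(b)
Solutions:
 f(b) = C1*exp(-exp(-b)/3)


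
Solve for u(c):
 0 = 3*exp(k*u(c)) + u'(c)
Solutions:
 u(c) = Piecewise((log(1/(C1*k + 3*c*k))/k, Ne(k, 0)), (nan, True))
 u(c) = Piecewise((C1 - 3*c, Eq(k, 0)), (nan, True))


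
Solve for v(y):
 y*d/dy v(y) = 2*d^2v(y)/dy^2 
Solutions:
 v(y) = C1 + C2*erfi(y/2)


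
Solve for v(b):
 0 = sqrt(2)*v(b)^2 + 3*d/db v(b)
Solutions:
 v(b) = 3/(C1 + sqrt(2)*b)


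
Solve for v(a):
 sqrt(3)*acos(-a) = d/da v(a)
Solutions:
 v(a) = C1 + sqrt(3)*(a*acos(-a) + sqrt(1 - a^2))


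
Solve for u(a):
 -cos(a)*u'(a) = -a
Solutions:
 u(a) = C1 + Integral(a/cos(a), a)


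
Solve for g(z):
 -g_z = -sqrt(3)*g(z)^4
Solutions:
 g(z) = (-1/(C1 + 3*sqrt(3)*z))^(1/3)
 g(z) = (-1/(C1 + sqrt(3)*z))^(1/3)*(-3^(2/3) - 3*3^(1/6)*I)/6
 g(z) = (-1/(C1 + sqrt(3)*z))^(1/3)*(-3^(2/3) + 3*3^(1/6)*I)/6


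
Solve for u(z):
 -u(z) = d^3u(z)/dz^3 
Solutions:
 u(z) = C3*exp(-z) + (C1*sin(sqrt(3)*z/2) + C2*cos(sqrt(3)*z/2))*exp(z/2)


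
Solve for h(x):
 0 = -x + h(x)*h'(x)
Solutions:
 h(x) = -sqrt(C1 + x^2)
 h(x) = sqrt(C1 + x^2)


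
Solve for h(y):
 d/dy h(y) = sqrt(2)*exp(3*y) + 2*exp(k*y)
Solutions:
 h(y) = C1 + sqrt(2)*exp(3*y)/3 + 2*exp(k*y)/k


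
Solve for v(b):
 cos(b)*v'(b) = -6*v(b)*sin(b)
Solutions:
 v(b) = C1*cos(b)^6


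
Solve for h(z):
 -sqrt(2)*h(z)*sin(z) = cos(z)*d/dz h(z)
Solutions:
 h(z) = C1*cos(z)^(sqrt(2))


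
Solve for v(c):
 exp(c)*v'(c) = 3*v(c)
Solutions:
 v(c) = C1*exp(-3*exp(-c))


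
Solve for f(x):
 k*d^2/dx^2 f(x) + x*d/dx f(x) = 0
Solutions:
 f(x) = C1 + C2*sqrt(k)*erf(sqrt(2)*x*sqrt(1/k)/2)


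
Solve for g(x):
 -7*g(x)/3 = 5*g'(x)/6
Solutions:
 g(x) = C1*exp(-14*x/5)


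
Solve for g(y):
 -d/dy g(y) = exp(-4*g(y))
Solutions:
 g(y) = log(-I*(C1 - 4*y)^(1/4))
 g(y) = log(I*(C1 - 4*y)^(1/4))
 g(y) = log(-(C1 - 4*y)^(1/4))
 g(y) = log(C1 - 4*y)/4


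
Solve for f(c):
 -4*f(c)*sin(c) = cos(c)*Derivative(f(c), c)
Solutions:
 f(c) = C1*cos(c)^4


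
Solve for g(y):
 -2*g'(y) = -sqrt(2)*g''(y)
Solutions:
 g(y) = C1 + C2*exp(sqrt(2)*y)


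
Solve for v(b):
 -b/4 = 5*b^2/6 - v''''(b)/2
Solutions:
 v(b) = C1 + C2*b + C3*b^2 + C4*b^3 + b^6/216 + b^5/240


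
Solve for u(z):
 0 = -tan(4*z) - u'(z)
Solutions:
 u(z) = C1 + log(cos(4*z))/4


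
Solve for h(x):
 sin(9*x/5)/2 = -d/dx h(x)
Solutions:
 h(x) = C1 + 5*cos(9*x/5)/18


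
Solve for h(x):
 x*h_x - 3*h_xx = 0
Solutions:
 h(x) = C1 + C2*erfi(sqrt(6)*x/6)


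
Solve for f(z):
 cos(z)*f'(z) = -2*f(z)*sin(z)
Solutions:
 f(z) = C1*cos(z)^2


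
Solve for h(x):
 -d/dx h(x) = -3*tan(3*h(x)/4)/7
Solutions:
 h(x) = -4*asin(C1*exp(9*x/28))/3 + 4*pi/3
 h(x) = 4*asin(C1*exp(9*x/28))/3


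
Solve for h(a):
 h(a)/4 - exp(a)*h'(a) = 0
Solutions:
 h(a) = C1*exp(-exp(-a)/4)


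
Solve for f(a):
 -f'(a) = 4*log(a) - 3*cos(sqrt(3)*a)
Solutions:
 f(a) = C1 - 4*a*log(a) + 4*a + sqrt(3)*sin(sqrt(3)*a)


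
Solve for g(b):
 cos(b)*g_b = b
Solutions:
 g(b) = C1 + Integral(b/cos(b), b)


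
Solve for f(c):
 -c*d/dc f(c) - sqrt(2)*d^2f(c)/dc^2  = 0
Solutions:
 f(c) = C1 + C2*erf(2^(1/4)*c/2)


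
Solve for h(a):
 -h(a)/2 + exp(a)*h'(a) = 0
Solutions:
 h(a) = C1*exp(-exp(-a)/2)


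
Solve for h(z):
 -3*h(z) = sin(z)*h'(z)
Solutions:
 h(z) = C1*(cos(z) + 1)^(3/2)/(cos(z) - 1)^(3/2)


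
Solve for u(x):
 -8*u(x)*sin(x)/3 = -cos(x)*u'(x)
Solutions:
 u(x) = C1/cos(x)^(8/3)


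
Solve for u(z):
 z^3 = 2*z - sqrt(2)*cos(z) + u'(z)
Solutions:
 u(z) = C1 + z^4/4 - z^2 + sqrt(2)*sin(z)


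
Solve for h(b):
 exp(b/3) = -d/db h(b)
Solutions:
 h(b) = C1 - 3*exp(b/3)


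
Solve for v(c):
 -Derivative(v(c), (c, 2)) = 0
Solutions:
 v(c) = C1 + C2*c


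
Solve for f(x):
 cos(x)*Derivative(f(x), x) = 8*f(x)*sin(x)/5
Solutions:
 f(x) = C1/cos(x)^(8/5)


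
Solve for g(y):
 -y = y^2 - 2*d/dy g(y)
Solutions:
 g(y) = C1 + y^3/6 + y^2/4


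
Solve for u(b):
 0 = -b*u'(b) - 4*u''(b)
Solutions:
 u(b) = C1 + C2*erf(sqrt(2)*b/4)


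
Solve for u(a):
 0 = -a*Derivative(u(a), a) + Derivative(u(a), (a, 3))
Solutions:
 u(a) = C1 + Integral(C2*airyai(a) + C3*airybi(a), a)


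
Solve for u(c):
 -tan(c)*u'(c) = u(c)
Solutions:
 u(c) = C1/sin(c)


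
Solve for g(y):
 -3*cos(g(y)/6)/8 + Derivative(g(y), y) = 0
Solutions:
 -3*y/8 - 3*log(sin(g(y)/6) - 1) + 3*log(sin(g(y)/6) + 1) = C1


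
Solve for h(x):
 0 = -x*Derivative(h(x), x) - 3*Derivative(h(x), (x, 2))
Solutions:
 h(x) = C1 + C2*erf(sqrt(6)*x/6)


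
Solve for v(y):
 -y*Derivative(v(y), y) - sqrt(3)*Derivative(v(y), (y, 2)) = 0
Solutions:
 v(y) = C1 + C2*erf(sqrt(2)*3^(3/4)*y/6)


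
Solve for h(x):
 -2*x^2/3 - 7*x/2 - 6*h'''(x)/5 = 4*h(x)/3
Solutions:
 h(x) = C3*exp(-30^(1/3)*x/3) - x^2/2 - 21*x/8 + (C1*sin(10^(1/3)*3^(5/6)*x/6) + C2*cos(10^(1/3)*3^(5/6)*x/6))*exp(30^(1/3)*x/6)


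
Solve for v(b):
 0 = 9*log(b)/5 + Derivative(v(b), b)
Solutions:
 v(b) = C1 - 9*b*log(b)/5 + 9*b/5


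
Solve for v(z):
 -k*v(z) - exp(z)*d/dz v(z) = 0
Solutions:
 v(z) = C1*exp(k*exp(-z))


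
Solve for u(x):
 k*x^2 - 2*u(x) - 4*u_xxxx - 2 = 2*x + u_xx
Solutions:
 u(x) = k*x^2/2 - k/2 - x + (C1*sin(2^(3/4)*x*cos(atan(sqrt(31))/2)/2) + C2*cos(2^(3/4)*x*cos(atan(sqrt(31))/2)/2))*exp(-2^(3/4)*x*sin(atan(sqrt(31))/2)/2) + (C3*sin(2^(3/4)*x*cos(atan(sqrt(31))/2)/2) + C4*cos(2^(3/4)*x*cos(atan(sqrt(31))/2)/2))*exp(2^(3/4)*x*sin(atan(sqrt(31))/2)/2) - 1


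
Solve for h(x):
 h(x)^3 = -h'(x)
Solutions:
 h(x) = -sqrt(2)*sqrt(-1/(C1 - x))/2
 h(x) = sqrt(2)*sqrt(-1/(C1 - x))/2


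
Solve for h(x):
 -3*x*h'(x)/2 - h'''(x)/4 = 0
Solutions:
 h(x) = C1 + Integral(C2*airyai(-6^(1/3)*x) + C3*airybi(-6^(1/3)*x), x)


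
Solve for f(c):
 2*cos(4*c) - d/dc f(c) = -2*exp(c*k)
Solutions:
 f(c) = C1 + sin(4*c)/2 + 2*exp(c*k)/k


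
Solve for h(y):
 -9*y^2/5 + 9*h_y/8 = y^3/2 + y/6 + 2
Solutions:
 h(y) = C1 + y^4/9 + 8*y^3/15 + 2*y^2/27 + 16*y/9


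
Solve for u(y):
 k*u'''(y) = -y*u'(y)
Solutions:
 u(y) = C1 + Integral(C2*airyai(y*(-1/k)^(1/3)) + C3*airybi(y*(-1/k)^(1/3)), y)


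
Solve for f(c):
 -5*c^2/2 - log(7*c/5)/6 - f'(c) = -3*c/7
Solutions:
 f(c) = C1 - 5*c^3/6 + 3*c^2/14 - c*log(c)/6 - c*log(7)/6 + c/6 + c*log(5)/6


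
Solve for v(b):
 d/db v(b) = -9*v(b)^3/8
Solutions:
 v(b) = -2*sqrt(-1/(C1 - 9*b))
 v(b) = 2*sqrt(-1/(C1 - 9*b))


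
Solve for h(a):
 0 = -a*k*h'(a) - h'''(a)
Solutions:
 h(a) = C1 + Integral(C2*airyai(a*(-k)^(1/3)) + C3*airybi(a*(-k)^(1/3)), a)


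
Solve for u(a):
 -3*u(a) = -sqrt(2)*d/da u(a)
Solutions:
 u(a) = C1*exp(3*sqrt(2)*a/2)


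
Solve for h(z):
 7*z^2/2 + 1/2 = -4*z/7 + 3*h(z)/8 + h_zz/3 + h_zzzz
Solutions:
 h(z) = 28*z^2/3 + 32*z/21 + (C1*sin(6^(1/4)*z*cos(atan(5*sqrt(2)/2)/2)/2) + C2*cos(6^(1/4)*z*cos(atan(5*sqrt(2)/2)/2)/2))*exp(-6^(1/4)*z*sin(atan(5*sqrt(2)/2)/2)/2) + (C3*sin(6^(1/4)*z*cos(atan(5*sqrt(2)/2)/2)/2) + C4*cos(6^(1/4)*z*cos(atan(5*sqrt(2)/2)/2)/2))*exp(6^(1/4)*z*sin(atan(5*sqrt(2)/2)/2)/2) - 412/27


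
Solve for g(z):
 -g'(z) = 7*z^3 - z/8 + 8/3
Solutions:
 g(z) = C1 - 7*z^4/4 + z^2/16 - 8*z/3


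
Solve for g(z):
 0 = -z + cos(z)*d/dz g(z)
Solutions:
 g(z) = C1 + Integral(z/cos(z), z)


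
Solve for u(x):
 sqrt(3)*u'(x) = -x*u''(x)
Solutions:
 u(x) = C1 + C2*x^(1 - sqrt(3))


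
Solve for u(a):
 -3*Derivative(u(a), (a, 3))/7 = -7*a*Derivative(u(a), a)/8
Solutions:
 u(a) = C1 + Integral(C2*airyai(21^(2/3)*a/6) + C3*airybi(21^(2/3)*a/6), a)


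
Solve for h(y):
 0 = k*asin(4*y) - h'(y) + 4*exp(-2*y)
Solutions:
 h(y) = C1 + k*y*asin(4*y) + k*sqrt(1 - 16*y^2)/4 - 2*exp(-2*y)


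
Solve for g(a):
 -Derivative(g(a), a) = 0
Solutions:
 g(a) = C1


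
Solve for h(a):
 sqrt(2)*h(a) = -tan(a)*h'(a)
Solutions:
 h(a) = C1/sin(a)^(sqrt(2))


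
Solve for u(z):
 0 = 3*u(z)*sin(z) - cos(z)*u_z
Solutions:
 u(z) = C1/cos(z)^3


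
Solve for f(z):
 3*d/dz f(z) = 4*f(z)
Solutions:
 f(z) = C1*exp(4*z/3)


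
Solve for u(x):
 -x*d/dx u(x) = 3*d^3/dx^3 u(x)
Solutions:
 u(x) = C1 + Integral(C2*airyai(-3^(2/3)*x/3) + C3*airybi(-3^(2/3)*x/3), x)


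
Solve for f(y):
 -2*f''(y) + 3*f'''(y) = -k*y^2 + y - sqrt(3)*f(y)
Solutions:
 f(y) = C1*exp(y*(8*2^(1/3)/(-16 + sqrt(-256 + (-16 + 243*sqrt(3))^2) + 243*sqrt(3))^(1/3) + 8 + 2^(2/3)*(-16 + sqrt(-256 + (-16 + 243*sqrt(3))^2) + 243*sqrt(3))^(1/3))/36)*sin(2^(1/3)*sqrt(3)*y*(-2^(1/3)*(-16 + 27*sqrt(-256/729 + (-16/27 + 9*sqrt(3))^2) + 243*sqrt(3))^(1/3) + 8/(-16 + 27*sqrt(-256/729 + (-16/27 + 9*sqrt(3))^2) + 243*sqrt(3))^(1/3))/36) + C2*exp(y*(8*2^(1/3)/(-16 + sqrt(-256 + (-16 + 243*sqrt(3))^2) + 243*sqrt(3))^(1/3) + 8 + 2^(2/3)*(-16 + sqrt(-256 + (-16 + 243*sqrt(3))^2) + 243*sqrt(3))^(1/3))/36)*cos(2^(1/3)*sqrt(3)*y*(-2^(1/3)*(-16 + 27*sqrt(-256/729 + (-16/27 + 9*sqrt(3))^2) + 243*sqrt(3))^(1/3) + 8/(-16 + 27*sqrt(-256/729 + (-16/27 + 9*sqrt(3))^2) + 243*sqrt(3))^(1/3))/36) + C3*exp(y*(-2^(2/3)*(-16 + sqrt(-256 + (-16 + 243*sqrt(3))^2) + 243*sqrt(3))^(1/3) - 8*2^(1/3)/(-16 + sqrt(-256 + (-16 + 243*sqrt(3))^2) + 243*sqrt(3))^(1/3) + 4)/18) - sqrt(3)*k*y^2/3 - 4*k/3 + sqrt(3)*y/3


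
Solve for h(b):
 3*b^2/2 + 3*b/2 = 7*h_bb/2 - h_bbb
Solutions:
 h(b) = C1 + C2*b + C3*exp(7*b/2) + b^4/28 + 11*b^3/98 + 33*b^2/343


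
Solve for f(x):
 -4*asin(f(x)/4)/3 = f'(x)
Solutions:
 Integral(1/asin(_y/4), (_y, f(x))) = C1 - 4*x/3


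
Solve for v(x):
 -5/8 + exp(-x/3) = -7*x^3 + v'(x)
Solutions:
 v(x) = C1 + 7*x^4/4 - 5*x/8 - 3*exp(-x/3)


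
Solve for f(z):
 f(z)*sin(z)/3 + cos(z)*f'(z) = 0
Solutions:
 f(z) = C1*cos(z)^(1/3)


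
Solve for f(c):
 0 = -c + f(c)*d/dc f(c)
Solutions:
 f(c) = -sqrt(C1 + c^2)
 f(c) = sqrt(C1 + c^2)


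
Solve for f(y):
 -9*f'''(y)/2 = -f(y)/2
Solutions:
 f(y) = C3*exp(3^(1/3)*y/3) + (C1*sin(3^(5/6)*y/6) + C2*cos(3^(5/6)*y/6))*exp(-3^(1/3)*y/6)


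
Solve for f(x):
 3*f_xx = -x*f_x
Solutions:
 f(x) = C1 + C2*erf(sqrt(6)*x/6)


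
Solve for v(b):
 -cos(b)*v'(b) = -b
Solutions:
 v(b) = C1 + Integral(b/cos(b), b)


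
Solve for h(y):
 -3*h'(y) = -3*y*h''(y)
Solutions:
 h(y) = C1 + C2*y^2


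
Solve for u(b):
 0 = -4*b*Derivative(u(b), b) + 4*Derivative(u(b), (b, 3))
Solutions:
 u(b) = C1 + Integral(C2*airyai(b) + C3*airybi(b), b)


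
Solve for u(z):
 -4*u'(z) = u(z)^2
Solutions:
 u(z) = 4/(C1 + z)


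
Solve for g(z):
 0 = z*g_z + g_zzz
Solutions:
 g(z) = C1 + Integral(C2*airyai(-z) + C3*airybi(-z), z)


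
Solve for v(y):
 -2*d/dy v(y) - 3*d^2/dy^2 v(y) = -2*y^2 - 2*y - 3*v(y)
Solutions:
 v(y) = C1*exp(y*(-1 + sqrt(10))/3) + C2*exp(-y*(1 + sqrt(10))/3) - 2*y^2/3 - 14*y/9 - 64/27


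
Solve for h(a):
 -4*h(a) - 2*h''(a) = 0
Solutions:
 h(a) = C1*sin(sqrt(2)*a) + C2*cos(sqrt(2)*a)


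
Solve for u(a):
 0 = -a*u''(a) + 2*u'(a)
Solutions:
 u(a) = C1 + C2*a^3


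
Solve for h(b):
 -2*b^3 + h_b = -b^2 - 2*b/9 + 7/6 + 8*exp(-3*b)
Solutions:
 h(b) = C1 + b^4/2 - b^3/3 - b^2/9 + 7*b/6 - 8*exp(-3*b)/3


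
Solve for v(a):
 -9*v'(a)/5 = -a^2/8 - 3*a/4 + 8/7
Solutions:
 v(a) = C1 + 5*a^3/216 + 5*a^2/24 - 40*a/63


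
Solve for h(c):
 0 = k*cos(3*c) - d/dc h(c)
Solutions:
 h(c) = C1 + k*sin(3*c)/3


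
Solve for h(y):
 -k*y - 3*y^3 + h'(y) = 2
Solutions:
 h(y) = C1 + k*y^2/2 + 3*y^4/4 + 2*y


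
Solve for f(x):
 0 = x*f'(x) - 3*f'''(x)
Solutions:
 f(x) = C1 + Integral(C2*airyai(3^(2/3)*x/3) + C3*airybi(3^(2/3)*x/3), x)


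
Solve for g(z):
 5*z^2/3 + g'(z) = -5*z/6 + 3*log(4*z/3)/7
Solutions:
 g(z) = C1 - 5*z^3/9 - 5*z^2/12 + 3*z*log(z)/7 - 3*z*log(3)/7 - 3*z/7 + 6*z*log(2)/7


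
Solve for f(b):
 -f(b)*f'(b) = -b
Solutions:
 f(b) = -sqrt(C1 + b^2)
 f(b) = sqrt(C1 + b^2)


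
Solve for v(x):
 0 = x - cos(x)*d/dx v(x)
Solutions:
 v(x) = C1 + Integral(x/cos(x), x)


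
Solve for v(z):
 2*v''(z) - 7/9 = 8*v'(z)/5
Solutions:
 v(z) = C1 + C2*exp(4*z/5) - 35*z/72


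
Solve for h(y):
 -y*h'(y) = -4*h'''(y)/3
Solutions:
 h(y) = C1 + Integral(C2*airyai(6^(1/3)*y/2) + C3*airybi(6^(1/3)*y/2), y)


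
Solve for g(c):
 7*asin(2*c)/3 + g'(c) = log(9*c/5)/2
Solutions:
 g(c) = C1 + c*log(c)/2 - 7*c*asin(2*c)/3 - c*log(5)/2 - c/2 + c*log(3) - 7*sqrt(1 - 4*c^2)/6


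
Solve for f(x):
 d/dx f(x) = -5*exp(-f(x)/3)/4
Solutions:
 f(x) = 3*log(C1 - 5*x/12)


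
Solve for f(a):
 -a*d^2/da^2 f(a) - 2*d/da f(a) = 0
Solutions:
 f(a) = C1 + C2/a


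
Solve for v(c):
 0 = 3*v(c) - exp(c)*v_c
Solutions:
 v(c) = C1*exp(-3*exp(-c))


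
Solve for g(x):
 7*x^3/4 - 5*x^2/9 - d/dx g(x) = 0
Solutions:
 g(x) = C1 + 7*x^4/16 - 5*x^3/27


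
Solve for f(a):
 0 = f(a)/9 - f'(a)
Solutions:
 f(a) = C1*exp(a/9)


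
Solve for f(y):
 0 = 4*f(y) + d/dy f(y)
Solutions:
 f(y) = C1*exp(-4*y)


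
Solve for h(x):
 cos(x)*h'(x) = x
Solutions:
 h(x) = C1 + Integral(x/cos(x), x)


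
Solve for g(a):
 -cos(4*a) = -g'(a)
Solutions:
 g(a) = C1 + sin(4*a)/4


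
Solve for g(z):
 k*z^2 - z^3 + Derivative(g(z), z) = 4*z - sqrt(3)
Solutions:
 g(z) = C1 - k*z^3/3 + z^4/4 + 2*z^2 - sqrt(3)*z


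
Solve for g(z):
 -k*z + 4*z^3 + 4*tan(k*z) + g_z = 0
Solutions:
 g(z) = C1 + k*z^2/2 - z^4 - 4*Piecewise((-log(cos(k*z))/k, Ne(k, 0)), (0, True))


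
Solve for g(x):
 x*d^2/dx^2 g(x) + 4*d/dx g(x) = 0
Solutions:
 g(x) = C1 + C2/x^3


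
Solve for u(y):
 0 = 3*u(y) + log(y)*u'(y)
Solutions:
 u(y) = C1*exp(-3*li(y))


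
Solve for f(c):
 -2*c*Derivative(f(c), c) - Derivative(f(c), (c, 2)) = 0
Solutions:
 f(c) = C1 + C2*erf(c)


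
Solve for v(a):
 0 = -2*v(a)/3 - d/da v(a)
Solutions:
 v(a) = C1*exp(-2*a/3)


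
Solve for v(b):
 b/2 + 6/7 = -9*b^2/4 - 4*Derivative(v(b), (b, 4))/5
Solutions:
 v(b) = C1 + C2*b + C3*b^2 + C4*b^3 - b^6/128 - b^5/192 - 5*b^4/112


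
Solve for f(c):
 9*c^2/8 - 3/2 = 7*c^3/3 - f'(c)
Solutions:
 f(c) = C1 + 7*c^4/12 - 3*c^3/8 + 3*c/2


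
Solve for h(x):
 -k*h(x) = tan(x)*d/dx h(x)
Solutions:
 h(x) = C1*exp(-k*log(sin(x)))


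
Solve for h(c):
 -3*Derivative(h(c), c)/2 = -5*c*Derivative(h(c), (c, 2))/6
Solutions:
 h(c) = C1 + C2*c^(14/5)


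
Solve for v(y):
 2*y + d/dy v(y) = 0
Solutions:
 v(y) = C1 - y^2


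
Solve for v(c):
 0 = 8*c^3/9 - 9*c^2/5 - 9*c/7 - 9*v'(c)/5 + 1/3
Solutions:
 v(c) = C1 + 10*c^4/81 - c^3/3 - 5*c^2/14 + 5*c/27


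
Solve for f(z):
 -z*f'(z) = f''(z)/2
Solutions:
 f(z) = C1 + C2*erf(z)


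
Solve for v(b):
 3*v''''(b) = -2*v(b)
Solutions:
 v(b) = (C1*sin(6^(3/4)*b/6) + C2*cos(6^(3/4)*b/6))*exp(-6^(3/4)*b/6) + (C3*sin(6^(3/4)*b/6) + C4*cos(6^(3/4)*b/6))*exp(6^(3/4)*b/6)


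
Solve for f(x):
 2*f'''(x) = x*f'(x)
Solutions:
 f(x) = C1 + Integral(C2*airyai(2^(2/3)*x/2) + C3*airybi(2^(2/3)*x/2), x)


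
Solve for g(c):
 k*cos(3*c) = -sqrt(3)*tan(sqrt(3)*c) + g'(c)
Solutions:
 g(c) = C1 + k*sin(3*c)/3 - log(cos(sqrt(3)*c))


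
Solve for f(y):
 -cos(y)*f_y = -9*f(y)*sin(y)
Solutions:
 f(y) = C1/cos(y)^9


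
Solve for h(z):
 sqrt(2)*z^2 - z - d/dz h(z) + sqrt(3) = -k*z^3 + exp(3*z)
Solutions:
 h(z) = C1 + k*z^4/4 + sqrt(2)*z^3/3 - z^2/2 + sqrt(3)*z - exp(3*z)/3


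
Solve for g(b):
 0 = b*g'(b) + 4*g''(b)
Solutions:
 g(b) = C1 + C2*erf(sqrt(2)*b/4)


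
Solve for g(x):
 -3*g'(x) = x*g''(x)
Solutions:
 g(x) = C1 + C2/x^2


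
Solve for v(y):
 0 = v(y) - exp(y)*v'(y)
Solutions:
 v(y) = C1*exp(-exp(-y))


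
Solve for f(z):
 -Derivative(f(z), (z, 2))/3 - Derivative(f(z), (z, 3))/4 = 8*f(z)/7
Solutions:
 f(z) = C1*exp(z*(-28 + 14*2^(2/3)*7^(1/3)/(27*sqrt(785) + 757)^(1/3) + 2^(1/3)*7^(2/3)*(27*sqrt(785) + 757)^(1/3))/63)*sin(14^(1/3)*sqrt(3)*z*(-7^(1/3)*(27*sqrt(785) + 757)^(1/3) + 14*2^(1/3)/(27*sqrt(785) + 757)^(1/3))/63) + C2*exp(z*(-28 + 14*2^(2/3)*7^(1/3)/(27*sqrt(785) + 757)^(1/3) + 2^(1/3)*7^(2/3)*(27*sqrt(785) + 757)^(1/3))/63)*cos(14^(1/3)*sqrt(3)*z*(-7^(1/3)*(27*sqrt(785) + 757)^(1/3) + 14*2^(1/3)/(27*sqrt(785) + 757)^(1/3))/63) + C3*exp(-2*z*(14*2^(2/3)*7^(1/3)/(27*sqrt(785) + 757)^(1/3) + 14 + 2^(1/3)*7^(2/3)*(27*sqrt(785) + 757)^(1/3))/63)


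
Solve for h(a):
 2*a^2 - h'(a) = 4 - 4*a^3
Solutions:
 h(a) = C1 + a^4 + 2*a^3/3 - 4*a


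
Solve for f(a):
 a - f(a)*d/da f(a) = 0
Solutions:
 f(a) = -sqrt(C1 + a^2)
 f(a) = sqrt(C1 + a^2)


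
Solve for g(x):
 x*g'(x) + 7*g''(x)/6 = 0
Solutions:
 g(x) = C1 + C2*erf(sqrt(21)*x/7)


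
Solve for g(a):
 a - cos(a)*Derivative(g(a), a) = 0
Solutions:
 g(a) = C1 + Integral(a/cos(a), a)


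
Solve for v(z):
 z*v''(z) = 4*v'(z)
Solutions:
 v(z) = C1 + C2*z^5


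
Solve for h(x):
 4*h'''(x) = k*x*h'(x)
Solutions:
 h(x) = C1 + Integral(C2*airyai(2^(1/3)*k^(1/3)*x/2) + C3*airybi(2^(1/3)*k^(1/3)*x/2), x)


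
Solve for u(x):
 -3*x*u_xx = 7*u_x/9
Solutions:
 u(x) = C1 + C2*x^(20/27)


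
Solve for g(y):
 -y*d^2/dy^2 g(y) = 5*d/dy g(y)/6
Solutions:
 g(y) = C1 + C2*y^(1/6)


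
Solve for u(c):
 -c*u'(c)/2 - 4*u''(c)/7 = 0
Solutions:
 u(c) = C1 + C2*erf(sqrt(7)*c/4)


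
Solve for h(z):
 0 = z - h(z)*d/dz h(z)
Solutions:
 h(z) = -sqrt(C1 + z^2)
 h(z) = sqrt(C1 + z^2)


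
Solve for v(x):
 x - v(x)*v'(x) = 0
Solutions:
 v(x) = -sqrt(C1 + x^2)
 v(x) = sqrt(C1 + x^2)


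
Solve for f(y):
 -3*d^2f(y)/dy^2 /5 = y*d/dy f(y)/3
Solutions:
 f(y) = C1 + C2*erf(sqrt(10)*y/6)


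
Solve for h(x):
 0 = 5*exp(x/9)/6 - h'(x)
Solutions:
 h(x) = C1 + 15*exp(x/9)/2


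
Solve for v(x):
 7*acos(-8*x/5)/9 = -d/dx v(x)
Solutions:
 v(x) = C1 - 7*x*acos(-8*x/5)/9 - 7*sqrt(25 - 64*x^2)/72


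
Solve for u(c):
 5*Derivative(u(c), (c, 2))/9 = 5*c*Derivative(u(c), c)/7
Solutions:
 u(c) = C1 + C2*erfi(3*sqrt(14)*c/14)


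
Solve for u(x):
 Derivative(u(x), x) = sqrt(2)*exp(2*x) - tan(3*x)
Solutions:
 u(x) = C1 + sqrt(2)*exp(2*x)/2 + log(cos(3*x))/3


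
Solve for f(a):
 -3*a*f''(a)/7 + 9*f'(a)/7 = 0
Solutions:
 f(a) = C1 + C2*a^4


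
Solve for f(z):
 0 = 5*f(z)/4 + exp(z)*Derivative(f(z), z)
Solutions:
 f(z) = C1*exp(5*exp(-z)/4)


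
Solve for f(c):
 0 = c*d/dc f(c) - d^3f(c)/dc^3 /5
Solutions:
 f(c) = C1 + Integral(C2*airyai(5^(1/3)*c) + C3*airybi(5^(1/3)*c), c)


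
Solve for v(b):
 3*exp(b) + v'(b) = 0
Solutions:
 v(b) = C1 - 3*exp(b)


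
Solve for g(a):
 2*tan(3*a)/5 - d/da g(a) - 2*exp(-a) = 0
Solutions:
 g(a) = C1 + log(tan(3*a)^2 + 1)/15 + 2*exp(-a)


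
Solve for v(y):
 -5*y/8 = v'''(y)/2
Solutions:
 v(y) = C1 + C2*y + C3*y^2 - 5*y^4/96


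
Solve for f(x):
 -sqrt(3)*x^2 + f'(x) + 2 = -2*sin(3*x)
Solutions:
 f(x) = C1 + sqrt(3)*x^3/3 - 2*x + 2*cos(3*x)/3


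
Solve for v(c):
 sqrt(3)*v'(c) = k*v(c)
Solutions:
 v(c) = C1*exp(sqrt(3)*c*k/3)


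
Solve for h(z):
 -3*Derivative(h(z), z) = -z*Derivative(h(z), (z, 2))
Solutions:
 h(z) = C1 + C2*z^4


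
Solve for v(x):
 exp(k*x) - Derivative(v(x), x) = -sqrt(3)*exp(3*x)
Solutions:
 v(x) = C1 + sqrt(3)*exp(3*x)/3 + exp(k*x)/k


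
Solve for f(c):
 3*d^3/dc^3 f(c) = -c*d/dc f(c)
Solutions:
 f(c) = C1 + Integral(C2*airyai(-3^(2/3)*c/3) + C3*airybi(-3^(2/3)*c/3), c)


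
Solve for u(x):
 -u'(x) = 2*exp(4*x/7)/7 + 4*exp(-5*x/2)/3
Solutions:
 u(x) = C1 - exp(4*x/7)/2 + 8*exp(-5*x/2)/15


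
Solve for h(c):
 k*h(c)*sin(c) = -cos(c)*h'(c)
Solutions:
 h(c) = C1*exp(k*log(cos(c)))


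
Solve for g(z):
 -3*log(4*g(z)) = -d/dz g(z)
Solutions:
 -Integral(1/(log(_y) + 2*log(2)), (_y, g(z)))/3 = C1 - z


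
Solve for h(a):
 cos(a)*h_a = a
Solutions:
 h(a) = C1 + Integral(a/cos(a), a)


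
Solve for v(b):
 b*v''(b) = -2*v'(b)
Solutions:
 v(b) = C1 + C2/b


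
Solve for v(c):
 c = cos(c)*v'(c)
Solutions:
 v(c) = C1 + Integral(c/cos(c), c)


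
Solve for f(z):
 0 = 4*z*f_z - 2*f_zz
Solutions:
 f(z) = C1 + C2*erfi(z)


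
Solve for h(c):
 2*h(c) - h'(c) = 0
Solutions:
 h(c) = C1*exp(2*c)


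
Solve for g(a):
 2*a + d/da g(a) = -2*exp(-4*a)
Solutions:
 g(a) = C1 - a^2 + exp(-4*a)/2


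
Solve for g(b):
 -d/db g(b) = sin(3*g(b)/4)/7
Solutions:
 b/7 + 2*log(cos(3*g(b)/4) - 1)/3 - 2*log(cos(3*g(b)/4) + 1)/3 = C1


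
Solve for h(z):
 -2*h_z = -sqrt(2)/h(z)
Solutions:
 h(z) = -sqrt(C1 + sqrt(2)*z)
 h(z) = sqrt(C1 + sqrt(2)*z)


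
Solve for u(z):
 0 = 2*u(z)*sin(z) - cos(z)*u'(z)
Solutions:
 u(z) = C1/cos(z)^2


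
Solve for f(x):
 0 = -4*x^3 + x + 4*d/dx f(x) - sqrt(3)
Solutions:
 f(x) = C1 + x^4/4 - x^2/8 + sqrt(3)*x/4


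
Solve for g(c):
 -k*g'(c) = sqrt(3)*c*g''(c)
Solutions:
 g(c) = C1 + c^(-sqrt(3)*re(k)/3 + 1)*(C2*sin(sqrt(3)*log(c)*Abs(im(k))/3) + C3*cos(sqrt(3)*log(c)*im(k)/3))


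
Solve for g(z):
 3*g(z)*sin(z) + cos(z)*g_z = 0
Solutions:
 g(z) = C1*cos(z)^3


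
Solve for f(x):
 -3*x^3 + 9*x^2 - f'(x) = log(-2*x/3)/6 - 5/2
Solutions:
 f(x) = C1 - 3*x^4/4 + 3*x^3 - x*log(-x)/6 + x*(-log(2) + log(3) + 16)/6


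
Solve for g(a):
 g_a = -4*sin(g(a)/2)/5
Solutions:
 4*a/5 + log(cos(g(a)/2) - 1) - log(cos(g(a)/2) + 1) = C1


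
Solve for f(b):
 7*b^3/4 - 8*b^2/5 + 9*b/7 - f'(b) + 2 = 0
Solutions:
 f(b) = C1 + 7*b^4/16 - 8*b^3/15 + 9*b^2/14 + 2*b


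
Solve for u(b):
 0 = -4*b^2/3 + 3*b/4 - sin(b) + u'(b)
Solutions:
 u(b) = C1 + 4*b^3/9 - 3*b^2/8 - cos(b)


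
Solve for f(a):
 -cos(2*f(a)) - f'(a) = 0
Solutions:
 f(a) = -asin((C1 + exp(4*a))/(C1 - exp(4*a)))/2 + pi/2
 f(a) = asin((C1 + exp(4*a))/(C1 - exp(4*a)))/2


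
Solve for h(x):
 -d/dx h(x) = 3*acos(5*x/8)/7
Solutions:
 h(x) = C1 - 3*x*acos(5*x/8)/7 + 3*sqrt(64 - 25*x^2)/35


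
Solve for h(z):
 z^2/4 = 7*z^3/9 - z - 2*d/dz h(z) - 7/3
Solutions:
 h(z) = C1 + 7*z^4/72 - z^3/24 - z^2/4 - 7*z/6


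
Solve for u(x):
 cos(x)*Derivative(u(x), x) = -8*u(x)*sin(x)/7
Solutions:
 u(x) = C1*cos(x)^(8/7)


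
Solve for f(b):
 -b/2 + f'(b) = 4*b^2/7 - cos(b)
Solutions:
 f(b) = C1 + 4*b^3/21 + b^2/4 - sin(b)


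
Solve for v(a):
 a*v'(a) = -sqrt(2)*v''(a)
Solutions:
 v(a) = C1 + C2*erf(2^(1/4)*a/2)


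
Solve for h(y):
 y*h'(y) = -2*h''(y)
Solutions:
 h(y) = C1 + C2*erf(y/2)


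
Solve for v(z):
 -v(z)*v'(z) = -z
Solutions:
 v(z) = -sqrt(C1 + z^2)
 v(z) = sqrt(C1 + z^2)


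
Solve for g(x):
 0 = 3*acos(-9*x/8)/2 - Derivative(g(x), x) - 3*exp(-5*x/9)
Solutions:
 g(x) = C1 + 3*x*acos(-9*x/8)/2 + sqrt(64 - 81*x^2)/6 + 27*exp(-5*x/9)/5


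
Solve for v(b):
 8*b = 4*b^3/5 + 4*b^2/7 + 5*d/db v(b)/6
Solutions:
 v(b) = C1 - 6*b^4/25 - 8*b^3/35 + 24*b^2/5


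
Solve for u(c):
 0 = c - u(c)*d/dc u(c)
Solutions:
 u(c) = -sqrt(C1 + c^2)
 u(c) = sqrt(C1 + c^2)


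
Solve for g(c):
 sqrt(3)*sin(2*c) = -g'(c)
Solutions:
 g(c) = C1 + sqrt(3)*cos(2*c)/2


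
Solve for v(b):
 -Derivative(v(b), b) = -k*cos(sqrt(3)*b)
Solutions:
 v(b) = C1 + sqrt(3)*k*sin(sqrt(3)*b)/3


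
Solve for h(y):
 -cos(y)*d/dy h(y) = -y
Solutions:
 h(y) = C1 + Integral(y/cos(y), y)


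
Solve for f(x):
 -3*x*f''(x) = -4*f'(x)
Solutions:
 f(x) = C1 + C2*x^(7/3)


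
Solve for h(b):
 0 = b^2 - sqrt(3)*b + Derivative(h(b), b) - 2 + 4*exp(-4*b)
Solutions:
 h(b) = C1 - b^3/3 + sqrt(3)*b^2/2 + 2*b + exp(-4*b)


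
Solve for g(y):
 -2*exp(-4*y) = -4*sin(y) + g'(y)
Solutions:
 g(y) = C1 - 4*cos(y) + exp(-4*y)/2


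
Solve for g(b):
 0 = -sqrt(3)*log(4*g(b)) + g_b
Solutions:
 -sqrt(3)*Integral(1/(log(_y) + 2*log(2)), (_y, g(b)))/3 = C1 - b


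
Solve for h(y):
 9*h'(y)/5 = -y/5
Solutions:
 h(y) = C1 - y^2/18


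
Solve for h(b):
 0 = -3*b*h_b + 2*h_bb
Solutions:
 h(b) = C1 + C2*erfi(sqrt(3)*b/2)


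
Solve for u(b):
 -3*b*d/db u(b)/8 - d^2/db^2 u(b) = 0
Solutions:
 u(b) = C1 + C2*erf(sqrt(3)*b/4)


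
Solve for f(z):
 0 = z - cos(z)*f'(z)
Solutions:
 f(z) = C1 + Integral(z/cos(z), z)


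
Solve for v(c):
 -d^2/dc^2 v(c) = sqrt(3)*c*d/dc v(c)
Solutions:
 v(c) = C1 + C2*erf(sqrt(2)*3^(1/4)*c/2)


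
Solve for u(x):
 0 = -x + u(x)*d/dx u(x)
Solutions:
 u(x) = -sqrt(C1 + x^2)
 u(x) = sqrt(C1 + x^2)


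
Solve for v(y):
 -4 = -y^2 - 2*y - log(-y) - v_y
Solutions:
 v(y) = C1 - y^3/3 - y^2 - y*log(-y) + 5*y


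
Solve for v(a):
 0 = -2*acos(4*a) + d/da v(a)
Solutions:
 v(a) = C1 + 2*a*acos(4*a) - sqrt(1 - 16*a^2)/2


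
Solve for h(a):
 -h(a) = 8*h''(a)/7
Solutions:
 h(a) = C1*sin(sqrt(14)*a/4) + C2*cos(sqrt(14)*a/4)


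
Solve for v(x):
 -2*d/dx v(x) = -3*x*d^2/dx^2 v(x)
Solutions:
 v(x) = C1 + C2*x^(5/3)


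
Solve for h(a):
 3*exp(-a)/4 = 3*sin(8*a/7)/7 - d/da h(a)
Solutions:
 h(a) = C1 - 3*cos(8*a/7)/8 + 3*exp(-a)/4


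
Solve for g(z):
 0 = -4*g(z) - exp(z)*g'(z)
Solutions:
 g(z) = C1*exp(4*exp(-z))


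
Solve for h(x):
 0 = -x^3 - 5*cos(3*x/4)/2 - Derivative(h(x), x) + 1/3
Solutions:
 h(x) = C1 - x^4/4 + x/3 - 10*sin(3*x/4)/3


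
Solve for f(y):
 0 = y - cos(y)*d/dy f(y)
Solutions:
 f(y) = C1 + Integral(y/cos(y), y)


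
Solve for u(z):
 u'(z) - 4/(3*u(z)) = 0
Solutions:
 u(z) = -sqrt(C1 + 24*z)/3
 u(z) = sqrt(C1 + 24*z)/3


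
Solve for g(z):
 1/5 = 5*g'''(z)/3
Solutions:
 g(z) = C1 + C2*z + C3*z^2 + z^3/50


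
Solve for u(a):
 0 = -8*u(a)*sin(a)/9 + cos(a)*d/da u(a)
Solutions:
 u(a) = C1/cos(a)^(8/9)


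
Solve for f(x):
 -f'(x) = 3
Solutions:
 f(x) = C1 - 3*x


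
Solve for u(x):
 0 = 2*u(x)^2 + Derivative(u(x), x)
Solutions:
 u(x) = 1/(C1 + 2*x)


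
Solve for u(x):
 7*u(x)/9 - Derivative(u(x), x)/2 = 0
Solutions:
 u(x) = C1*exp(14*x/9)


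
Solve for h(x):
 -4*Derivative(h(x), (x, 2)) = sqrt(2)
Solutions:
 h(x) = C1 + C2*x - sqrt(2)*x^2/8


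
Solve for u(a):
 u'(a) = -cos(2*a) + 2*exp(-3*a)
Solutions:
 u(a) = C1 - sin(2*a)/2 - 2*exp(-3*a)/3


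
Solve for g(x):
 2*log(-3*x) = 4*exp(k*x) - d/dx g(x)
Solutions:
 g(x) = C1 - 2*x*log(-x) + 2*x*(1 - log(3)) + Piecewise((4*exp(k*x)/k, Ne(k, 0)), (4*x, True))


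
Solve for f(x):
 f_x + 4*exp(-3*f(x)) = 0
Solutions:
 f(x) = log(C1 - 12*x)/3
 f(x) = log((-3^(1/3) - 3^(5/6)*I)*(C1 - 4*x)^(1/3)/2)
 f(x) = log((-3^(1/3) + 3^(5/6)*I)*(C1 - 4*x)^(1/3)/2)


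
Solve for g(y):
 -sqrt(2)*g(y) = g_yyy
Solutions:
 g(y) = C3*exp(-2^(1/6)*y) + (C1*sin(2^(1/6)*sqrt(3)*y/2) + C2*cos(2^(1/6)*sqrt(3)*y/2))*exp(2^(1/6)*y/2)


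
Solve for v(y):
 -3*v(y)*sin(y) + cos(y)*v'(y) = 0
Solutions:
 v(y) = C1/cos(y)^3


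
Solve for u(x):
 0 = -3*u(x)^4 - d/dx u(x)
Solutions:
 u(x) = (-3^(2/3) - 3*3^(1/6)*I)*(1/(C1 + 3*x))^(1/3)/6
 u(x) = (-3^(2/3) + 3*3^(1/6)*I)*(1/(C1 + 3*x))^(1/3)/6
 u(x) = (1/(C1 + 9*x))^(1/3)


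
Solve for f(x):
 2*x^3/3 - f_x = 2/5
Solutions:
 f(x) = C1 + x^4/6 - 2*x/5


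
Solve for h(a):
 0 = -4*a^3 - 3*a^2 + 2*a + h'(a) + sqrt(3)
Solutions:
 h(a) = C1 + a^4 + a^3 - a^2 - sqrt(3)*a


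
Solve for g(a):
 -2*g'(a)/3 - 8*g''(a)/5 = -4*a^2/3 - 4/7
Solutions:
 g(a) = C1 + C2*exp(-5*a/12) + 2*a^3/3 - 24*a^2/5 + 4182*a/175


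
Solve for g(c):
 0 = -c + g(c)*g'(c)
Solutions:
 g(c) = -sqrt(C1 + c^2)
 g(c) = sqrt(C1 + c^2)


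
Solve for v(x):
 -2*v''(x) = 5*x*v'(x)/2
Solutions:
 v(x) = C1 + C2*erf(sqrt(10)*x/4)


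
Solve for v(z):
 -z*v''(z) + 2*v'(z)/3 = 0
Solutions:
 v(z) = C1 + C2*z^(5/3)


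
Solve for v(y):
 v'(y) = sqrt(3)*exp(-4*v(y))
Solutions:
 v(y) = log(-I*(C1 + 4*sqrt(3)*y)^(1/4))
 v(y) = log(I*(C1 + 4*sqrt(3)*y)^(1/4))
 v(y) = log(-(C1 + 4*sqrt(3)*y)^(1/4))
 v(y) = log(C1 + 4*sqrt(3)*y)/4


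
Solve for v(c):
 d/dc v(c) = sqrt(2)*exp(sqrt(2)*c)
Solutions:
 v(c) = C1 + exp(sqrt(2)*c)


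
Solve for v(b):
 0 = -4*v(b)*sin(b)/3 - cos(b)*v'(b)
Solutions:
 v(b) = C1*cos(b)^(4/3)


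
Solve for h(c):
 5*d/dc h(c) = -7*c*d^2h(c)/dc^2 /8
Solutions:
 h(c) = C1 + C2/c^(33/7)


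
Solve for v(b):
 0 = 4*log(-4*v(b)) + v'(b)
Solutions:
 Integral(1/(log(-_y) + 2*log(2)), (_y, v(b)))/4 = C1 - b


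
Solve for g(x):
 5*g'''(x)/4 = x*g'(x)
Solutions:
 g(x) = C1 + Integral(C2*airyai(10^(2/3)*x/5) + C3*airybi(10^(2/3)*x/5), x)


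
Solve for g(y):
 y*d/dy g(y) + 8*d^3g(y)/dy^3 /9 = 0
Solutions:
 g(y) = C1 + Integral(C2*airyai(-3^(2/3)*y/2) + C3*airybi(-3^(2/3)*y/2), y)


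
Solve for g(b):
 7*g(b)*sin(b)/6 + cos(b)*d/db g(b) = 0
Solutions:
 g(b) = C1*cos(b)^(7/6)


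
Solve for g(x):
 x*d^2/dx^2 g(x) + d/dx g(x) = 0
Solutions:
 g(x) = C1 + C2*log(x)


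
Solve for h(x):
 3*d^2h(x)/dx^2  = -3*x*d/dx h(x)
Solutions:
 h(x) = C1 + C2*erf(sqrt(2)*x/2)


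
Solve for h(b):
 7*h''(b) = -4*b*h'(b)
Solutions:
 h(b) = C1 + C2*erf(sqrt(14)*b/7)


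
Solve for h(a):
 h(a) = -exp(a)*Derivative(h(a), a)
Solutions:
 h(a) = C1*exp(exp(-a))


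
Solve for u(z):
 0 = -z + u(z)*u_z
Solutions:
 u(z) = -sqrt(C1 + z^2)
 u(z) = sqrt(C1 + z^2)


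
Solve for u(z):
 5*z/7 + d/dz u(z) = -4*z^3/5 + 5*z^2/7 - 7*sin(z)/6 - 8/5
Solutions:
 u(z) = C1 - z^4/5 + 5*z^3/21 - 5*z^2/14 - 8*z/5 + 7*cos(z)/6


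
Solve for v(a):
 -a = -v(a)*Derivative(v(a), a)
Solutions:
 v(a) = -sqrt(C1 + a^2)
 v(a) = sqrt(C1 + a^2)


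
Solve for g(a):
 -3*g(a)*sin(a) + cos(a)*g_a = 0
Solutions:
 g(a) = C1/cos(a)^3


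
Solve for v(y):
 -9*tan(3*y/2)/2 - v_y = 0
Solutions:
 v(y) = C1 + 3*log(cos(3*y/2))


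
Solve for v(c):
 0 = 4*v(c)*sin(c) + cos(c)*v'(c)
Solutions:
 v(c) = C1*cos(c)^4


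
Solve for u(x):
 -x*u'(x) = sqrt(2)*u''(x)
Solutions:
 u(x) = C1 + C2*erf(2^(1/4)*x/2)


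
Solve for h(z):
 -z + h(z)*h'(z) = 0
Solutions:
 h(z) = -sqrt(C1 + z^2)
 h(z) = sqrt(C1 + z^2)


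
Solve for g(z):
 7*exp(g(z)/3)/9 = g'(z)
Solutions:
 g(z) = 3*log(-1/(C1 + 7*z)) + 9*log(3)


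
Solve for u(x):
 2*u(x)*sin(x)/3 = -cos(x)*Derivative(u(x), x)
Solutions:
 u(x) = C1*cos(x)^(2/3)


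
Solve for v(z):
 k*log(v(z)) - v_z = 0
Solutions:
 li(v(z)) = C1 + k*z


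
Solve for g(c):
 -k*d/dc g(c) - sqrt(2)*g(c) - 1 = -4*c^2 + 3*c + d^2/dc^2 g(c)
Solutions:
 g(c) = C1*exp(c*(-k + sqrt(k^2 - 4*sqrt(2)))/2) + C2*exp(-c*(k + sqrt(k^2 - 4*sqrt(2)))/2) + 2*sqrt(2)*c^2 - 4*c*k - 3*sqrt(2)*c/2 + 2*sqrt(2)*k^2 + 3*k/2 - 4 - sqrt(2)/2


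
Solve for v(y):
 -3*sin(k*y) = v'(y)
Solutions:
 v(y) = C1 + 3*cos(k*y)/k


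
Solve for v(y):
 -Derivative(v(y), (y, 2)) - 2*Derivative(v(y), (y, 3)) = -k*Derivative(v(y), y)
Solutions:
 v(y) = C1 + C2*exp(y*(sqrt(8*k + 1) - 1)/4) + C3*exp(-y*(sqrt(8*k + 1) + 1)/4)


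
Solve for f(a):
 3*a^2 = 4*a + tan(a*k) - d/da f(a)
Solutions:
 f(a) = C1 - a^3 + 2*a^2 + Piecewise((-log(cos(a*k))/k, Ne(k, 0)), (0, True))


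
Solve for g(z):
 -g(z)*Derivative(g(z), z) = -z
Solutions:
 g(z) = -sqrt(C1 + z^2)
 g(z) = sqrt(C1 + z^2)


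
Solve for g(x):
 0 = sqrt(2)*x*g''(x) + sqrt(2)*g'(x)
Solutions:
 g(x) = C1 + C2*log(x)


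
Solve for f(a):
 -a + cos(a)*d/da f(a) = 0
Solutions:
 f(a) = C1 + Integral(a/cos(a), a)


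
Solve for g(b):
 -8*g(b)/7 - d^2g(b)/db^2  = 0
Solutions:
 g(b) = C1*sin(2*sqrt(14)*b/7) + C2*cos(2*sqrt(14)*b/7)


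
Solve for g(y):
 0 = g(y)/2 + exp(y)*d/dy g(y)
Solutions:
 g(y) = C1*exp(exp(-y)/2)


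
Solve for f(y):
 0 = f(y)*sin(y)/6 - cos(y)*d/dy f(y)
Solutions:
 f(y) = C1/cos(y)^(1/6)


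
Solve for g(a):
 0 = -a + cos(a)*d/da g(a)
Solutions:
 g(a) = C1 + Integral(a/cos(a), a)


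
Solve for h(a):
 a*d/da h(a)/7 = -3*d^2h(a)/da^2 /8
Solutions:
 h(a) = C1 + C2*erf(2*sqrt(21)*a/21)


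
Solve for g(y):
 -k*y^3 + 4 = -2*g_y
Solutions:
 g(y) = C1 + k*y^4/8 - 2*y


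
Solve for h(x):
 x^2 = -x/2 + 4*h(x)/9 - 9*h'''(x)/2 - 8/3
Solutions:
 h(x) = C3*exp(2*3^(2/3)*x/9) + 9*x^2/4 + 9*x/8 + (C1*sin(3^(1/6)*x/3) + C2*cos(3^(1/6)*x/3))*exp(-3^(2/3)*x/9) + 6


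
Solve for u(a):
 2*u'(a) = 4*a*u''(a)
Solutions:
 u(a) = C1 + C2*a^(3/2)


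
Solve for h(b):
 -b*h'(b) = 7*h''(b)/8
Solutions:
 h(b) = C1 + C2*erf(2*sqrt(7)*b/7)


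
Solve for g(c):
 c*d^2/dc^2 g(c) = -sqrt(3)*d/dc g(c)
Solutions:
 g(c) = C1 + C2*c^(1 - sqrt(3))


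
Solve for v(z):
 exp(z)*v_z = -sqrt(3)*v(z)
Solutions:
 v(z) = C1*exp(sqrt(3)*exp(-z))


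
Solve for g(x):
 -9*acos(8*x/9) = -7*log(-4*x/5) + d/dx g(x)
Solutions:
 g(x) = C1 + 7*x*log(-x) - 9*x*acos(8*x/9) - 7*x*log(5) - 7*x + 14*x*log(2) + 9*sqrt(81 - 64*x^2)/8


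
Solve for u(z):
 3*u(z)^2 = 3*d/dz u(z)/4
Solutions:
 u(z) = -1/(C1 + 4*z)


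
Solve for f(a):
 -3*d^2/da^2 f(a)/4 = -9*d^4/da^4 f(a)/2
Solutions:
 f(a) = C1 + C2*a + C3*exp(-sqrt(6)*a/6) + C4*exp(sqrt(6)*a/6)


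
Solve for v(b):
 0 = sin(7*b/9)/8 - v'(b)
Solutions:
 v(b) = C1 - 9*cos(7*b/9)/56


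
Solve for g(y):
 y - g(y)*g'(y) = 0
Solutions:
 g(y) = -sqrt(C1 + y^2)
 g(y) = sqrt(C1 + y^2)


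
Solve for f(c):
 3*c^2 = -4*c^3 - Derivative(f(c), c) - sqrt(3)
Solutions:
 f(c) = C1 - c^4 - c^3 - sqrt(3)*c


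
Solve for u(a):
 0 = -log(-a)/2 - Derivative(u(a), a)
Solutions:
 u(a) = C1 - a*log(-a)/2 + a/2


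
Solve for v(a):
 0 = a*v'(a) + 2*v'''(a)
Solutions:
 v(a) = C1 + Integral(C2*airyai(-2^(2/3)*a/2) + C3*airybi(-2^(2/3)*a/2), a)


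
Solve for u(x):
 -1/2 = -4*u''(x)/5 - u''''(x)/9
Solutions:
 u(x) = C1 + C2*x + C3*sin(6*sqrt(5)*x/5) + C4*cos(6*sqrt(5)*x/5) + 5*x^2/16


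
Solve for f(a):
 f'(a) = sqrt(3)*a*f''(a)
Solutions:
 f(a) = C1 + C2*a^(sqrt(3)/3 + 1)


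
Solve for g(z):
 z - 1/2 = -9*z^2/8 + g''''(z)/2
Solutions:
 g(z) = C1 + C2*z + C3*z^2 + C4*z^3 + z^6/160 + z^5/60 - z^4/24


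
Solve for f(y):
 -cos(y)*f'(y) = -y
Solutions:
 f(y) = C1 + Integral(y/cos(y), y)


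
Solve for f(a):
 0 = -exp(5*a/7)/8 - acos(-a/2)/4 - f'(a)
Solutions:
 f(a) = C1 - a*acos(-a/2)/4 - sqrt(4 - a^2)/4 - 7*exp(5*a/7)/40


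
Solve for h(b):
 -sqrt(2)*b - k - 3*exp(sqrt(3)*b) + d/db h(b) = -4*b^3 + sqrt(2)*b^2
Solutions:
 h(b) = C1 - b^4 + sqrt(2)*b^3/3 + sqrt(2)*b^2/2 + b*k + sqrt(3)*exp(sqrt(3)*b)


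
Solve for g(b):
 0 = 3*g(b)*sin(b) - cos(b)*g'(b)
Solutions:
 g(b) = C1/cos(b)^3


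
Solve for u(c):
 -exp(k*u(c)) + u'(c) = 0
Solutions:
 u(c) = Piecewise((log(-1/(C1*k + c*k))/k, Ne(k, 0)), (nan, True))
 u(c) = Piecewise((C1 + c, Eq(k, 0)), (nan, True))


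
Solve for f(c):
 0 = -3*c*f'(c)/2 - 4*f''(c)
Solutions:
 f(c) = C1 + C2*erf(sqrt(3)*c/4)


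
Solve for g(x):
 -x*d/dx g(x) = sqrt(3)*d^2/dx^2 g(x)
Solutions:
 g(x) = C1 + C2*erf(sqrt(2)*3^(3/4)*x/6)


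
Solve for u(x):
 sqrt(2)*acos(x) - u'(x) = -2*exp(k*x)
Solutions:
 u(x) = C1 + sqrt(2)*(x*acos(x) - sqrt(1 - x^2)) + 2*Piecewise((exp(k*x)/k, Ne(k, 0)), (x, True))


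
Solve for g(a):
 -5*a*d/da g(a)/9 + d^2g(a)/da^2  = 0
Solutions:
 g(a) = C1 + C2*erfi(sqrt(10)*a/6)


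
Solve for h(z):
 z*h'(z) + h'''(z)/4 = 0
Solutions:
 h(z) = C1 + Integral(C2*airyai(-2^(2/3)*z) + C3*airybi(-2^(2/3)*z), z)


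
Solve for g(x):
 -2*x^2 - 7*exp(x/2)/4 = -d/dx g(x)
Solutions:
 g(x) = C1 + 2*x^3/3 + 7*exp(x/2)/2


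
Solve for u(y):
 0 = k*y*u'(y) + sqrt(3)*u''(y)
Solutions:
 u(y) = Piecewise((-sqrt(2)*3^(1/4)*sqrt(pi)*C1*erf(sqrt(2)*3^(3/4)*sqrt(k)*y/6)/(2*sqrt(k)) - C2, (k > 0) | (k < 0)), (-C1*y - C2, True))


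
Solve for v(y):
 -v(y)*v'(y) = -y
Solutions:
 v(y) = -sqrt(C1 + y^2)
 v(y) = sqrt(C1 + y^2)


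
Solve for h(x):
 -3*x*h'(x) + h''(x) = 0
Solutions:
 h(x) = C1 + C2*erfi(sqrt(6)*x/2)


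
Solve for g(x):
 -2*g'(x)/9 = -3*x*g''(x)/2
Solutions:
 g(x) = C1 + C2*x^(31/27)


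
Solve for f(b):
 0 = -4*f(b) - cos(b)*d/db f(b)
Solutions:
 f(b) = C1*(sin(b)^2 - 2*sin(b) + 1)/(sin(b)^2 + 2*sin(b) + 1)


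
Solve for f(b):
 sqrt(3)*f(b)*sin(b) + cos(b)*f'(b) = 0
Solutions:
 f(b) = C1*cos(b)^(sqrt(3))


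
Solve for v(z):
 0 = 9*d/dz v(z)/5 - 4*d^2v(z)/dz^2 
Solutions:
 v(z) = C1 + C2*exp(9*z/20)


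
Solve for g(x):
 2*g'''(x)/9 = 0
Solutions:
 g(x) = C1 + C2*x + C3*x^2


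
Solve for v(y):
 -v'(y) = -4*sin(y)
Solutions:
 v(y) = C1 - 4*cos(y)


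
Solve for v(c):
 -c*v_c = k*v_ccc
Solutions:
 v(c) = C1 + Integral(C2*airyai(c*(-1/k)^(1/3)) + C3*airybi(c*(-1/k)^(1/3)), c)


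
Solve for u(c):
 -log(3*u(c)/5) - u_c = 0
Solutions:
 Integral(1/(log(_y) - log(5) + log(3)), (_y, u(c))) = C1 - c


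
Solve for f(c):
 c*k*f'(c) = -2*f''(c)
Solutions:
 f(c) = Piecewise((-sqrt(pi)*C1*erf(c*sqrt(k)/2)/sqrt(k) - C2, (k > 0) | (k < 0)), (-C1*c - C2, True))


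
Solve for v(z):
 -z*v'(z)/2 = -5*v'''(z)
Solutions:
 v(z) = C1 + Integral(C2*airyai(10^(2/3)*z/10) + C3*airybi(10^(2/3)*z/10), z)


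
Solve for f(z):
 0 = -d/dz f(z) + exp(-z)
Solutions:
 f(z) = C1 - exp(-z)


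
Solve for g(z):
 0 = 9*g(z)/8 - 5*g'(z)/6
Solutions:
 g(z) = C1*exp(27*z/20)


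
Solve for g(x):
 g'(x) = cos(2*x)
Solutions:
 g(x) = C1 + sin(2*x)/2


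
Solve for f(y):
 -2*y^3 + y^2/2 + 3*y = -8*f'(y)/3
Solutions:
 f(y) = C1 + 3*y^4/16 - y^3/16 - 9*y^2/16


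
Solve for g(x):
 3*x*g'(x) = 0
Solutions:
 g(x) = C1


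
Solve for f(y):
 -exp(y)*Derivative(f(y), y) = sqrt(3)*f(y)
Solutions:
 f(y) = C1*exp(sqrt(3)*exp(-y))


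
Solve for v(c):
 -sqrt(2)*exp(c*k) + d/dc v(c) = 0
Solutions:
 v(c) = C1 + sqrt(2)*exp(c*k)/k


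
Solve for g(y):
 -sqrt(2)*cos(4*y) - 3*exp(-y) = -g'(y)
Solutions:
 g(y) = C1 + sqrt(2)*sin(4*y)/4 - 3*exp(-y)


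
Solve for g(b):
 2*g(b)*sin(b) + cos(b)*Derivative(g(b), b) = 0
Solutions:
 g(b) = C1*cos(b)^2


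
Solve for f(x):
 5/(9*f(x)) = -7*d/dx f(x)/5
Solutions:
 f(x) = -sqrt(C1 - 350*x)/21
 f(x) = sqrt(C1 - 350*x)/21


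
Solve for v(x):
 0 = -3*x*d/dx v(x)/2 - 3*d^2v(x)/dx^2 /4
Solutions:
 v(x) = C1 + C2*erf(x)


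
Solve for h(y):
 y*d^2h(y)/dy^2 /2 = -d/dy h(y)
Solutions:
 h(y) = C1 + C2/y


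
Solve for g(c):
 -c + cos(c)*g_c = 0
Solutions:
 g(c) = C1 + Integral(c/cos(c), c)


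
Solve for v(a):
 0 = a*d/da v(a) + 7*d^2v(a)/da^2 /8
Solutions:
 v(a) = C1 + C2*erf(2*sqrt(7)*a/7)


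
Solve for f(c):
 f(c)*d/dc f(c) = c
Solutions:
 f(c) = -sqrt(C1 + c^2)
 f(c) = sqrt(C1 + c^2)


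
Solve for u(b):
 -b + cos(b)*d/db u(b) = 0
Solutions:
 u(b) = C1 + Integral(b/cos(b), b)


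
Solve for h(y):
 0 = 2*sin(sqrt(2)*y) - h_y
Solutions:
 h(y) = C1 - sqrt(2)*cos(sqrt(2)*y)


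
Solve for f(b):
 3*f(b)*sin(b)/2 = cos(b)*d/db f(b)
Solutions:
 f(b) = C1/cos(b)^(3/2)


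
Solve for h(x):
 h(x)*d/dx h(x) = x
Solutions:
 h(x) = -sqrt(C1 + x^2)
 h(x) = sqrt(C1 + x^2)


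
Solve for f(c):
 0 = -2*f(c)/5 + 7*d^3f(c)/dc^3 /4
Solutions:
 f(c) = C3*exp(2*35^(2/3)*c/35) + (C1*sin(sqrt(3)*35^(2/3)*c/35) + C2*cos(sqrt(3)*35^(2/3)*c/35))*exp(-35^(2/3)*c/35)


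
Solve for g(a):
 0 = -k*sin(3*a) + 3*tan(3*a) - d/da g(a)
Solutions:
 g(a) = C1 + k*cos(3*a)/3 - log(cos(3*a))


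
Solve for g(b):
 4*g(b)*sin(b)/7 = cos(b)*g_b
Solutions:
 g(b) = C1/cos(b)^(4/7)


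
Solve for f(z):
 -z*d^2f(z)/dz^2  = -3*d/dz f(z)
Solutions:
 f(z) = C1 + C2*z^4


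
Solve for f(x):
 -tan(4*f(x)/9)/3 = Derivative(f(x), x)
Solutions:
 f(x) = -9*asin(C1*exp(-4*x/27))/4 + 9*pi/4
 f(x) = 9*asin(C1*exp(-4*x/27))/4
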